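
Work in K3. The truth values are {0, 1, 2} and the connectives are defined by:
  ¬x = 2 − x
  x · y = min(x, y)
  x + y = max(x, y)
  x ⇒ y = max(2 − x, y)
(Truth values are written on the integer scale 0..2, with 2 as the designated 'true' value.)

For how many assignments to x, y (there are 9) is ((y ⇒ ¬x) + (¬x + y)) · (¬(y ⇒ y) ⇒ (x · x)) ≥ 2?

6

x = 0, y = 0 ↦ 2  ≥
x = 0, y = 1 ↦ 1  <
x = 0, y = 2 ↦ 2  ≥
x = 1, y = 0 ↦ 2  ≥
x = 1, y = 1 ↦ 1  <
x = 1, y = 2 ↦ 2  ≥
x = 2, y = 0 ↦ 2  ≥
x = 2, y = 1 ↦ 1  <
x = 2, y = 2 ↦ 2  ≥
So 6 of the 9 assignments meet the threshold.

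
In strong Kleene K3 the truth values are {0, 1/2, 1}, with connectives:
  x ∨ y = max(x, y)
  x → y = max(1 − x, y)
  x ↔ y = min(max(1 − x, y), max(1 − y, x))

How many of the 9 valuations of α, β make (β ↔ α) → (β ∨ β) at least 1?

α = 0, β = 0 ↦ 0  <
α = 0, β = 1/2 ↦ 1/2  <
α = 0, β = 1 ↦ 1  ≥
α = 1/2, β = 0 ↦ 1/2  <
α = 1/2, β = 1/2 ↦ 1/2  <
α = 1/2, β = 1 ↦ 1  ≥
α = 1, β = 0 ↦ 1  ≥
α = 1, β = 1/2 ↦ 1/2  <
α = 1, β = 1 ↦ 1  ≥
So 4 of the 9 assignments meet the threshold.

4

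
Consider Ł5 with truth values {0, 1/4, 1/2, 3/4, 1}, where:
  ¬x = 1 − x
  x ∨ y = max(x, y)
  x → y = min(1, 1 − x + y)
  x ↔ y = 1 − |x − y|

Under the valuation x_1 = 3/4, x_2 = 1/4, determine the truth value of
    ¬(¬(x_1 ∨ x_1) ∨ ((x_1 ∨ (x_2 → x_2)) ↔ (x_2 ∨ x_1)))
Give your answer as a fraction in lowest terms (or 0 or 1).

x_1 ∨ x_1 = 3/4 ∨ 3/4 = 3/4
¬(x_1 ∨ x_1) = ¬3/4 = 1/4
x_2 → x_2 = 1/4 → 1/4 = 1
x_1 ∨ (x_2 → x_2) = 3/4 ∨ 1 = 1
x_2 ∨ x_1 = 1/4 ∨ 3/4 = 3/4
(x_1 ∨ (x_2 → x_2)) ↔ (x_2 ∨ x_1) = 1 ↔ 3/4 = 3/4
¬(x_1 ∨ x_1) ∨ ((x_1 ∨ (x_2 → x_2)) ↔ (x_2 ∨ x_1)) = 1/4 ∨ 3/4 = 3/4
¬(¬(x_1 ∨ x_1) ∨ ((x_1 ∨ (x_2 → x_2)) ↔ (x_2 ∨ x_1))) = ¬3/4 = 1/4

1/4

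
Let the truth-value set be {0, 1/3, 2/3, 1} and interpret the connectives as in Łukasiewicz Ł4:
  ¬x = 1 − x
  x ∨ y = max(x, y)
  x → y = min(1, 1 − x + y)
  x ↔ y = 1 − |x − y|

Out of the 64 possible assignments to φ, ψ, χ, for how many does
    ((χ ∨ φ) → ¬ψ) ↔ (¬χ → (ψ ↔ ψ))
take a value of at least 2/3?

45

value 1: 30 assignments (counts)
value 2/3: 15 assignments (counts)
value 1/3: 12 assignments
value 0: 7 assignments
So 45 of the 64 assignments meet the threshold.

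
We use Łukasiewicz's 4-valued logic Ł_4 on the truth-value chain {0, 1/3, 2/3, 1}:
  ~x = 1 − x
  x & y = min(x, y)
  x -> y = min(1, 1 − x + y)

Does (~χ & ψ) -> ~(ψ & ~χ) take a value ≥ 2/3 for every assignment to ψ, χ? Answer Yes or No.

Counterexample: take ψ = 1, χ = 0.
~χ = ~0 = 1
~χ & ψ = 1 & 1 = 1
ψ & ~χ = 1 & 1 = 1
~(ψ & ~χ) = ~1 = 0
(~χ & ψ) -> ~(ψ & ~χ) = 1 -> 0 = 0
This gives 0, which is below 2/3.

No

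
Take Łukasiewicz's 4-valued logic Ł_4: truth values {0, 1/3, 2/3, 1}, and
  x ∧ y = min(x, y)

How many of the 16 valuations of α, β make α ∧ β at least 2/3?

α = 0, β = 0 ↦ 0  <
α = 0, β = 1/3 ↦ 0  <
α = 0, β = 2/3 ↦ 0  <
α = 0, β = 1 ↦ 0  <
α = 1/3, β = 0 ↦ 0  <
α = 1/3, β = 1/3 ↦ 1/3  <
α = 1/3, β = 2/3 ↦ 1/3  <
α = 1/3, β = 1 ↦ 1/3  <
α = 2/3, β = 0 ↦ 0  <
α = 2/3, β = 1/3 ↦ 1/3  <
α = 2/3, β = 2/3 ↦ 2/3  ≥
α = 2/3, β = 1 ↦ 2/3  ≥
α = 1, β = 0 ↦ 0  <
α = 1, β = 1/3 ↦ 1/3  <
α = 1, β = 2/3 ↦ 2/3  ≥
α = 1, β = 1 ↦ 1  ≥
So 4 of the 16 assignments meet the threshold.

4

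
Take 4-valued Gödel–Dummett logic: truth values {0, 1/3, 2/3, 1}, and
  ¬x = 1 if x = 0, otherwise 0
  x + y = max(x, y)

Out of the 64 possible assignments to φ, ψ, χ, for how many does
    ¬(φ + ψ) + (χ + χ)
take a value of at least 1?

value 1: 19 assignments (counts)
value 2/3: 15 assignments
value 1/3: 15 assignments
value 0: 15 assignments
So 19 of the 64 assignments meet the threshold.

19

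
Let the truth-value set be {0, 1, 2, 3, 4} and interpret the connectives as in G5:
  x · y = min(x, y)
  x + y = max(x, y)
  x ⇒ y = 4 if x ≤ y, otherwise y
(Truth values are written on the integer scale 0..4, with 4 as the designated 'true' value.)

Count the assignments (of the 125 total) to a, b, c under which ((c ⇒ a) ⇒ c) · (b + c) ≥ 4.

31

value 4: 31 assignments (counts)
value 3: 25 assignments
value 2: 22 assignments
value 1: 22 assignments
value 0: 25 assignments
So 31 of the 125 assignments meet the threshold.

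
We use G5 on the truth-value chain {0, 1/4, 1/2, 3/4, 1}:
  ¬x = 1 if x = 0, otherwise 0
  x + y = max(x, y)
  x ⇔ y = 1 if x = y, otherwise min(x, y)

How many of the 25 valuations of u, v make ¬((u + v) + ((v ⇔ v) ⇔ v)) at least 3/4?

1

value 1: 1 assignment (counts)
value 0: 24 assignments
So 1 of the 25 assignments meets the threshold.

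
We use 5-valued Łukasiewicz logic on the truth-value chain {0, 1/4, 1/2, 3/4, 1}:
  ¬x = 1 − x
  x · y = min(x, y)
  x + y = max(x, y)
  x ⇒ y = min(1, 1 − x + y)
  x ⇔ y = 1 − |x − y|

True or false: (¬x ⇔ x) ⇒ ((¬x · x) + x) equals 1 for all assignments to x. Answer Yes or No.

No

Counterexample: take x = 1/4.
¬x = ¬1/4 = 3/4
¬x ⇔ x = 3/4 ⇔ 1/4 = 1/2
¬x = ¬1/4 = 3/4
¬x · x = 3/4 · 1/4 = 1/4
(¬x · x) + x = 1/4 + 1/4 = 1/4
(¬x ⇔ x) ⇒ ((¬x · x) + x) = 1/2 ⇒ 1/4 = 3/4
This gives 3/4 ≠ 1.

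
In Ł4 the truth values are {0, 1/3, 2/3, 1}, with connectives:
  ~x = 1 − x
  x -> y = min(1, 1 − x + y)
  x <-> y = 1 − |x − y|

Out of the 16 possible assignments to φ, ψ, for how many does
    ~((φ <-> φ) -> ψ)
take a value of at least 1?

φ = 0, ψ = 0 ↦ 1  ≥
φ = 0, ψ = 1/3 ↦ 2/3  <
φ = 0, ψ = 2/3 ↦ 1/3  <
φ = 0, ψ = 1 ↦ 0  <
φ = 1/3, ψ = 0 ↦ 1  ≥
φ = 1/3, ψ = 1/3 ↦ 2/3  <
φ = 1/3, ψ = 2/3 ↦ 1/3  <
φ = 1/3, ψ = 1 ↦ 0  <
φ = 2/3, ψ = 0 ↦ 1  ≥
φ = 2/3, ψ = 1/3 ↦ 2/3  <
φ = 2/3, ψ = 2/3 ↦ 1/3  <
φ = 2/3, ψ = 1 ↦ 0  <
φ = 1, ψ = 0 ↦ 1  ≥
φ = 1, ψ = 1/3 ↦ 2/3  <
φ = 1, ψ = 2/3 ↦ 1/3  <
φ = 1, ψ = 1 ↦ 0  <
So 4 of the 16 assignments meet the threshold.

4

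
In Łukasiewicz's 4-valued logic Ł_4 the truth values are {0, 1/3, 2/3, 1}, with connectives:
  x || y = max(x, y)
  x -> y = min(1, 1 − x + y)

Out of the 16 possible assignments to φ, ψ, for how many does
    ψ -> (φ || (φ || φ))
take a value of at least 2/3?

φ = 0, ψ = 0 ↦ 1  ≥
φ = 0, ψ = 1/3 ↦ 2/3  ≥
φ = 0, ψ = 2/3 ↦ 1/3  <
φ = 0, ψ = 1 ↦ 0  <
φ = 1/3, ψ = 0 ↦ 1  ≥
φ = 1/3, ψ = 1/3 ↦ 1  ≥
φ = 1/3, ψ = 2/3 ↦ 2/3  ≥
φ = 1/3, ψ = 1 ↦ 1/3  <
φ = 2/3, ψ = 0 ↦ 1  ≥
φ = 2/3, ψ = 1/3 ↦ 1  ≥
φ = 2/3, ψ = 2/3 ↦ 1  ≥
φ = 2/3, ψ = 1 ↦ 2/3  ≥
φ = 1, ψ = 0 ↦ 1  ≥
φ = 1, ψ = 1/3 ↦ 1  ≥
φ = 1, ψ = 2/3 ↦ 1  ≥
φ = 1, ψ = 1 ↦ 1  ≥
So 13 of the 16 assignments meet the threshold.

13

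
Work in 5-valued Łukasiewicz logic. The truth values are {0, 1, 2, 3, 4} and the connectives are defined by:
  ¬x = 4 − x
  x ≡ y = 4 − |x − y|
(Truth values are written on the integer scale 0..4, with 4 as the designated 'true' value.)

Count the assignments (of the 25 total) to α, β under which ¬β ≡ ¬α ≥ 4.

value 4: 5 assignments (counts)
value 3: 8 assignments
value 2: 6 assignments
value 1: 4 assignments
value 0: 2 assignments
So 5 of the 25 assignments meet the threshold.

5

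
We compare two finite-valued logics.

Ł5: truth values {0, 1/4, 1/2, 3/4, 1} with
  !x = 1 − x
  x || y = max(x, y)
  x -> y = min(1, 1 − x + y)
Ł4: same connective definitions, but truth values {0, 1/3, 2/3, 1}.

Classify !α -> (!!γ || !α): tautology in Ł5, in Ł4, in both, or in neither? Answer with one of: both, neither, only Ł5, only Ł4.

In Ł5: every assignment gives 1 — tautology.
In Ł4: every assignment gives 1 — tautology.

both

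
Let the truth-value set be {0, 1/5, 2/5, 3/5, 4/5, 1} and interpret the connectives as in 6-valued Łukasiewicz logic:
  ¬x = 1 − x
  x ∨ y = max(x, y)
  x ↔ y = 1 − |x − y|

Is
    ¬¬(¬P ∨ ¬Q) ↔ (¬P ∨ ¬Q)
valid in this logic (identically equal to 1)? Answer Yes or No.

At P = 4/5, Q = 2/5, for instance:
¬P = ¬4/5 = 1/5
¬Q = ¬2/5 = 3/5
¬P ∨ ¬Q = 1/5 ∨ 3/5 = 3/5
¬(¬P ∨ ¬Q) = ¬3/5 = 2/5
¬¬(¬P ∨ ¬Q) = ¬2/5 = 3/5
¬¬(¬P ∨ ¬Q) ↔ (¬P ∨ ¬Q) = 3/5 ↔ 3/5 = 1
and checking the remaining 35 assignments likewise gives ≥ 1 in every case.

Yes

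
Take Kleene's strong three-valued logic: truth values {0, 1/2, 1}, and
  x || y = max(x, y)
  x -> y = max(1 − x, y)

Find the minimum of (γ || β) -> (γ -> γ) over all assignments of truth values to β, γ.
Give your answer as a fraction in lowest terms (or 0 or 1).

Take β = 0, γ = 1/2:
γ || β = 1/2 || 0 = 1/2
γ -> γ = 1/2 -> 1/2 = 1/2
(γ || β) -> (γ -> γ) = 1/2 -> 1/2 = 1/2
No assignment yields a value below 1/2, so this is the minimum.

1/2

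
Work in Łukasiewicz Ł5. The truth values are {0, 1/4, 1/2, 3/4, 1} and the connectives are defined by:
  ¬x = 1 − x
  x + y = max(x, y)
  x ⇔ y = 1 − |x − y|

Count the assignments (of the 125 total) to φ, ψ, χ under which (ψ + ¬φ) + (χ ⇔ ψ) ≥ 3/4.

value 1: 61 assignments (counts)
value 3/4: 43 assignments (counts)
value 1/2: 15 assignments
value 1/4: 5 assignments
value 0: 1 assignment
So 104 of the 125 assignments meet the threshold.

104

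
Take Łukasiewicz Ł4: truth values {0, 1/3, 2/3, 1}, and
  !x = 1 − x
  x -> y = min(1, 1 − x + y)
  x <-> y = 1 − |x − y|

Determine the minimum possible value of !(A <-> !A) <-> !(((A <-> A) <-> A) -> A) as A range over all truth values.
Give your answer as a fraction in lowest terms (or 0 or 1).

0

Take A = 0:
!A = !0 = 1
A <-> !A = 0 <-> 1 = 0
!(A <-> !A) = !0 = 1
A <-> A = 0 <-> 0 = 1
(A <-> A) <-> A = 1 <-> 0 = 0
((A <-> A) <-> A) -> A = 0 -> 0 = 1
!(((A <-> A) <-> A) -> A) = !1 = 0
!(A <-> !A) <-> !(((A <-> A) <-> A) -> A) = 1 <-> 0 = 0
No assignment yields a value below 0, so this is the minimum.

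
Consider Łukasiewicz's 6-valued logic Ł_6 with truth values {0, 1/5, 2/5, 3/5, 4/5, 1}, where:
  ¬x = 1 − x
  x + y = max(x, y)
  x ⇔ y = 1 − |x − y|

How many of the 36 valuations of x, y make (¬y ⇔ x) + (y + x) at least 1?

15

value 1: 15 assignments (counts)
value 4/5: 11 assignments
value 3/5: 4 assignments
value 2/5: 3 assignments
value 1/5: 2 assignments
value 0: 1 assignment
So 15 of the 36 assignments meet the threshold.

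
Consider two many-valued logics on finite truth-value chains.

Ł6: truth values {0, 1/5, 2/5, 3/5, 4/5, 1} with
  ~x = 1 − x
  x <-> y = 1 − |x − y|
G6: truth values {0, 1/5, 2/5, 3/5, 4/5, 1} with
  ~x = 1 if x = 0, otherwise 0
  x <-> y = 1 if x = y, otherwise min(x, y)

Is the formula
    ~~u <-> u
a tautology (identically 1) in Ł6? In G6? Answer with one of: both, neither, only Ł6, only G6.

only Ł6

In Ł6: every assignment gives 1 — tautology.
In G6: at u = 1/5 the value is 1/5 — not a tautology.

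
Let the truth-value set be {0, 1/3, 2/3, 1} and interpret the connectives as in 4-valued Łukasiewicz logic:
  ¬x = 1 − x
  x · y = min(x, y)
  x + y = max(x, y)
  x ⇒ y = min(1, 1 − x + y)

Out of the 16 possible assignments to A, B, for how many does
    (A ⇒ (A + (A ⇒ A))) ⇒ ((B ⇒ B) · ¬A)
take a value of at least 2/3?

8

A = 0, B = 0 ↦ 1  ≥
A = 0, B = 1/3 ↦ 1  ≥
A = 0, B = 2/3 ↦ 1  ≥
A = 0, B = 1 ↦ 1  ≥
A = 1/3, B = 0 ↦ 2/3  ≥
A = 1/3, B = 1/3 ↦ 2/3  ≥
A = 1/3, B = 2/3 ↦ 2/3  ≥
A = 1/3, B = 1 ↦ 2/3  ≥
A = 2/3, B = 0 ↦ 1/3  <
A = 2/3, B = 1/3 ↦ 1/3  <
A = 2/3, B = 2/3 ↦ 1/3  <
A = 2/3, B = 1 ↦ 1/3  <
A = 1, B = 0 ↦ 0  <
A = 1, B = 1/3 ↦ 0  <
A = 1, B = 2/3 ↦ 0  <
A = 1, B = 1 ↦ 0  <
So 8 of the 16 assignments meet the threshold.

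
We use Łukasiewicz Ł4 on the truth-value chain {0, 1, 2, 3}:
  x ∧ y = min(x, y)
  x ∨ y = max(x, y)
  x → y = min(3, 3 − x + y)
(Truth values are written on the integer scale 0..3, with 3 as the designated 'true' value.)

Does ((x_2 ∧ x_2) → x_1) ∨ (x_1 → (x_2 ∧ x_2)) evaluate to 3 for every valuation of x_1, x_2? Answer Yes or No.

x_1 = 0, x_2 = 0 ↦ 3
x_1 = 0, x_2 = 1 ↦ 3
x_1 = 0, x_2 = 2 ↦ 3
x_1 = 0, x_2 = 3 ↦ 3
x_1 = 1, x_2 = 0 ↦ 3
x_1 = 1, x_2 = 1 ↦ 3
x_1 = 1, x_2 = 2 ↦ 3
x_1 = 1, x_2 = 3 ↦ 3
x_1 = 2, x_2 = 0 ↦ 3
x_1 = 2, x_2 = 1 ↦ 3
x_1 = 2, x_2 = 2 ↦ 3
x_1 = 2, x_2 = 3 ↦ 3
x_1 = 3, x_2 = 0 ↦ 3
x_1 = 3, x_2 = 1 ↦ 3
x_1 = 3, x_2 = 2 ↦ 3
x_1 = 3, x_2 = 3 ↦ 3
Every assignment gives a value ≥ 3.

Yes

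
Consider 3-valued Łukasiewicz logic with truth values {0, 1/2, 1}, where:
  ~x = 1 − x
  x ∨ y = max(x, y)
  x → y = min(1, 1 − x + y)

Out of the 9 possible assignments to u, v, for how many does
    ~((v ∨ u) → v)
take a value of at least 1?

1

u = 0, v = 0 ↦ 0  <
u = 0, v = 1/2 ↦ 0  <
u = 0, v = 1 ↦ 0  <
u = 1/2, v = 0 ↦ 1/2  <
u = 1/2, v = 1/2 ↦ 0  <
u = 1/2, v = 1 ↦ 0  <
u = 1, v = 0 ↦ 1  ≥
u = 1, v = 1/2 ↦ 1/2  <
u = 1, v = 1 ↦ 0  <
So 1 of the 9 assignments meets the threshold.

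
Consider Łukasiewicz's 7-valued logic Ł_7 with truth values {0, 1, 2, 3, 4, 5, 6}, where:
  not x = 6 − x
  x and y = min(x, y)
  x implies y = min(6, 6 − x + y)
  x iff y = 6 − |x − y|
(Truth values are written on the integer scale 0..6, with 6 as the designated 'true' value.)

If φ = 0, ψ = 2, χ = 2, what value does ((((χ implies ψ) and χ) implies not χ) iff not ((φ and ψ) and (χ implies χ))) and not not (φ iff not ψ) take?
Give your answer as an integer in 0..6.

2

χ implies ψ = 2 implies 2 = 6
(χ implies ψ) and χ = 6 and 2 = 2
not χ = not 2 = 4
((χ implies ψ) and χ) implies not χ = 2 implies 4 = 6
φ and ψ = 0 and 2 = 0
χ implies χ = 2 implies 2 = 6
(φ and ψ) and (χ implies χ) = 0 and 6 = 0
not ((φ and ψ) and (χ implies χ)) = not 0 = 6
(((χ implies ψ) and χ) implies not χ) iff not ((φ and ψ) and (χ implies χ)) = 6 iff 6 = 6
not ψ = not 2 = 4
φ iff not ψ = 0 iff 4 = 2
not (φ iff not ψ) = not 2 = 4
not not (φ iff not ψ) = not 4 = 2
((((χ implies ψ) and χ) implies not χ) iff not ((φ and ψ) and (χ implies χ))) and not not (φ iff not ψ) = 6 and 2 = 2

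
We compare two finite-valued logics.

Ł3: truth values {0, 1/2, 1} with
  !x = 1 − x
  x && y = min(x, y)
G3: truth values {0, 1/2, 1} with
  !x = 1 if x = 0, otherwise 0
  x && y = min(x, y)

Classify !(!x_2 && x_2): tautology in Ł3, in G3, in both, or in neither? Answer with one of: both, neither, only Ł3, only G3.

only G3

In Ł3: at x_2 = 1/2 the value is 1/2 — not a tautology.
In G3: every assignment gives 1 — tautology.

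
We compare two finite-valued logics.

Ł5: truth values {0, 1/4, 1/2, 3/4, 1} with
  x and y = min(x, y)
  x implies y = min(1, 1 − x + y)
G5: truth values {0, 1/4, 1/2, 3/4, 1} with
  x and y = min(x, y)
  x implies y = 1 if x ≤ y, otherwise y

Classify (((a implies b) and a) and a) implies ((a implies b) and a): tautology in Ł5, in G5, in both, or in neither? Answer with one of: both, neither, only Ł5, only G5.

In Ł5: every assignment gives 1 — tautology.
In G5: every assignment gives 1 — tautology.

both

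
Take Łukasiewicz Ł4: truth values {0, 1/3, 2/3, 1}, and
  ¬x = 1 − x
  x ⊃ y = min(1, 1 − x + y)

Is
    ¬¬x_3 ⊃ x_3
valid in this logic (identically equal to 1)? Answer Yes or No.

Yes

x_3 = 0 ↦ 1
x_3 = 1/3 ↦ 1
x_3 = 2/3 ↦ 1
x_3 = 1 ↦ 1
Every assignment gives a value ≥ 1.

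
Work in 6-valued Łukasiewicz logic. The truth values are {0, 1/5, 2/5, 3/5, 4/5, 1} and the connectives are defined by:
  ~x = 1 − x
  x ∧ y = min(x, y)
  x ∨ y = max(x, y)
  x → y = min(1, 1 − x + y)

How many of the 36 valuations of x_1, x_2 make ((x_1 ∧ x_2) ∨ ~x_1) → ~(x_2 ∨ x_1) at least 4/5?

value 1: 12 assignments (counts)
value 4/5: 6 assignments (counts)
value 3/5: 6 assignments
value 2/5: 6 assignments
value 1/5: 4 assignments
value 0: 2 assignments
So 18 of the 36 assignments meet the threshold.

18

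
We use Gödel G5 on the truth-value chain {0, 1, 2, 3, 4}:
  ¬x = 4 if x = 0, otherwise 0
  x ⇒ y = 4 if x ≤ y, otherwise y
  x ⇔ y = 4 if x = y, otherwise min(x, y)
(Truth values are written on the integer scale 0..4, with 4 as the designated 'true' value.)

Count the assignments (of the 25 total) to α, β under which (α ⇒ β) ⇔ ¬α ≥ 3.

value 4: 9 assignments (counts)
value 0: 16 assignments
So 9 of the 25 assignments meet the threshold.

9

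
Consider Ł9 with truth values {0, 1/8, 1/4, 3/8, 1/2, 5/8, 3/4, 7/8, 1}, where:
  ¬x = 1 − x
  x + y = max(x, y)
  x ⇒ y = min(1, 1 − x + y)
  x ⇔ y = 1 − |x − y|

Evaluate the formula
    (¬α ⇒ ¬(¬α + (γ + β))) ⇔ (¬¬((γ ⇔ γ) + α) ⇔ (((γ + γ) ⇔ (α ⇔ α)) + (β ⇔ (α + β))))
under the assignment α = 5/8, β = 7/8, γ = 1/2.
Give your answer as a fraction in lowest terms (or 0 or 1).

¬α = ¬5/8 = 3/8
¬α = ¬5/8 = 3/8
γ + β = 1/2 + 7/8 = 7/8
¬α + (γ + β) = 3/8 + 7/8 = 7/8
¬(¬α + (γ + β)) = ¬7/8 = 1/8
¬α ⇒ ¬(¬α + (γ + β)) = 3/8 ⇒ 1/8 = 3/4
γ ⇔ γ = 1/2 ⇔ 1/2 = 1
(γ ⇔ γ) + α = 1 + 5/8 = 1
¬((γ ⇔ γ) + α) = ¬1 = 0
¬¬((γ ⇔ γ) + α) = ¬0 = 1
γ + γ = 1/2 + 1/2 = 1/2
α ⇔ α = 5/8 ⇔ 5/8 = 1
(γ + γ) ⇔ (α ⇔ α) = 1/2 ⇔ 1 = 1/2
α + β = 5/8 + 7/8 = 7/8
β ⇔ (α + β) = 7/8 ⇔ 7/8 = 1
((γ + γ) ⇔ (α ⇔ α)) + (β ⇔ (α + β)) = 1/2 + 1 = 1
¬¬((γ ⇔ γ) + α) ⇔ (((γ + γ) ⇔ (α ⇔ α)) + (β ⇔ (α + β))) = 1 ⇔ 1 = 1
(¬α ⇒ ¬(¬α + (γ + β))) ⇔ (¬¬((γ ⇔ γ) + α) ⇔ (((γ + γ) ⇔ (α ⇔ α)) + (β ⇔ (α + β)))) = 3/4 ⇔ 1 = 3/4

3/4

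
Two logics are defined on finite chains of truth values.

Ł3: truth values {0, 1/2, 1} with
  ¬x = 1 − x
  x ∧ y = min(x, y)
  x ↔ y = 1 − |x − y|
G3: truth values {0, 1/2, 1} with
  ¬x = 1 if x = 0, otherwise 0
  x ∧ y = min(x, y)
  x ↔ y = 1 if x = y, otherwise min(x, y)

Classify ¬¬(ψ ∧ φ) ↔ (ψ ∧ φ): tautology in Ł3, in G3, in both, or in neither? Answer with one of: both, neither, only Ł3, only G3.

In Ł3: every assignment gives 1 — tautology.
In G3: at φ = 1/2, ψ = 1/2 the value is 1/2 — not a tautology.

only Ł3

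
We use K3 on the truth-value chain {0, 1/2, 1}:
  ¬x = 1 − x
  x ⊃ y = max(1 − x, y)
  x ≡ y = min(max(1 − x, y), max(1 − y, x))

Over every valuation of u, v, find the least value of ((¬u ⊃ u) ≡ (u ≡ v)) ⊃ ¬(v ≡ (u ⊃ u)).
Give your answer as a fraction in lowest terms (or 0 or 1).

0

Take u = 0, v = 1:
¬u = ¬0 = 1
¬u ⊃ u = 1 ⊃ 0 = 0
u ≡ v = 0 ≡ 1 = 0
(¬u ⊃ u) ≡ (u ≡ v) = 0 ≡ 0 = 1
u ⊃ u = 0 ⊃ 0 = 1
v ≡ (u ⊃ u) = 1 ≡ 1 = 1
¬(v ≡ (u ⊃ u)) = ¬1 = 0
((¬u ⊃ u) ≡ (u ≡ v)) ⊃ ¬(v ≡ (u ⊃ u)) = 1 ⊃ 0 = 0
No assignment yields a value below 0, so this is the minimum.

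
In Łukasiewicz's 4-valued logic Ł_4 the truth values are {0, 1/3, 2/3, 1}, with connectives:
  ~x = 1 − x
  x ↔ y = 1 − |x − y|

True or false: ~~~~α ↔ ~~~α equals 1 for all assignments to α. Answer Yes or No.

Counterexample: take α = 0.
~α = ~0 = 1
~~α = ~1 = 0
~~~α = ~0 = 1
~~~~α = ~1 = 0
~α = ~0 = 1
~~α = ~1 = 0
~~~α = ~0 = 1
~~~~α ↔ ~~~α = 0 ↔ 1 = 0
This gives 0 ≠ 1.

No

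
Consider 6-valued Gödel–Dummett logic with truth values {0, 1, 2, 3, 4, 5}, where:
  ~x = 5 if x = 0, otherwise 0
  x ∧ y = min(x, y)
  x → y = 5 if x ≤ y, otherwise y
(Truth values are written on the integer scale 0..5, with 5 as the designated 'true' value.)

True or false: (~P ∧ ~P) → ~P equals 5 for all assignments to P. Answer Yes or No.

P = 0 ↦ 5
P = 1 ↦ 5
P = 2 ↦ 5
P = 3 ↦ 5
P = 4 ↦ 5
P = 5 ↦ 5
Every assignment gives a value ≥ 5.

Yes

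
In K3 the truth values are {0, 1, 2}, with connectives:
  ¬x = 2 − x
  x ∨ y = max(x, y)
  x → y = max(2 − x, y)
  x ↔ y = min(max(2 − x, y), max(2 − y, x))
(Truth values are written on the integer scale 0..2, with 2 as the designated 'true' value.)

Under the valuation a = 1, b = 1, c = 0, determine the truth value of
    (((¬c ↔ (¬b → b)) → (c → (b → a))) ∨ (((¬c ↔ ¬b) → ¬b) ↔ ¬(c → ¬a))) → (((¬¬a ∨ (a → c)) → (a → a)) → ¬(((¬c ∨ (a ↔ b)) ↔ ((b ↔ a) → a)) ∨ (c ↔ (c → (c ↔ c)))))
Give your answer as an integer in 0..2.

¬c = ¬0 = 2
¬b = ¬1 = 1
¬b → b = 1 → 1 = 1
¬c ↔ (¬b → b) = 2 ↔ 1 = 1
b → a = 1 → 1 = 1
c → (b → a) = 0 → 1 = 2
(¬c ↔ (¬b → b)) → (c → (b → a)) = 1 → 2 = 2
¬c = ¬0 = 2
¬b = ¬1 = 1
¬c ↔ ¬b = 2 ↔ 1 = 1
¬b = ¬1 = 1
(¬c ↔ ¬b) → ¬b = 1 → 1 = 1
¬a = ¬1 = 1
c → ¬a = 0 → 1 = 2
¬(c → ¬a) = ¬2 = 0
((¬c ↔ ¬b) → ¬b) ↔ ¬(c → ¬a) = 1 ↔ 0 = 1
((¬c ↔ (¬b → b)) → (c → (b → a))) ∨ (((¬c ↔ ¬b) → ¬b) ↔ ¬(c → ¬a)) = 2 ∨ 1 = 2
¬a = ¬1 = 1
¬¬a = ¬1 = 1
a → c = 1 → 0 = 1
¬¬a ∨ (a → c) = 1 ∨ 1 = 1
a → a = 1 → 1 = 1
(¬¬a ∨ (a → c)) → (a → a) = 1 → 1 = 1
¬c = ¬0 = 2
a ↔ b = 1 ↔ 1 = 1
¬c ∨ (a ↔ b) = 2 ∨ 1 = 2
b ↔ a = 1 ↔ 1 = 1
(b ↔ a) → a = 1 → 1 = 1
(¬c ∨ (a ↔ b)) ↔ ((b ↔ a) → a) = 2 ↔ 1 = 1
c ↔ c = 0 ↔ 0 = 2
c → (c ↔ c) = 0 → 2 = 2
c ↔ (c → (c ↔ c)) = 0 ↔ 2 = 0
((¬c ∨ (a ↔ b)) ↔ ((b ↔ a) → a)) ∨ (c ↔ (c → (c ↔ c))) = 1 ∨ 0 = 1
¬(((¬c ∨ (a ↔ b)) ↔ ((b ↔ a) → a)) ∨ (c ↔ (c → (c ↔ c)))) = ¬1 = 1
((¬¬a ∨ (a → c)) → (a → a)) → ¬(((¬c ∨ (a ↔ b)) ↔ ((b ↔ a) → a)) ∨ (c ↔ (c → (c ↔ c)))) = 1 → 1 = 1
(((¬c ↔ (¬b → b)) → (c → (b → a))) ∨ (((¬c ↔ ¬b) → ¬b) ↔ ¬(c → ¬a))) → (((¬¬a ∨ (a → c)) → (a → a)) → ¬(((¬c ∨ (a ↔ b)) ↔ ((b ↔ a) → a)) ∨ (c ↔ (c → (c ↔ c))))) = 2 → 1 = 1

1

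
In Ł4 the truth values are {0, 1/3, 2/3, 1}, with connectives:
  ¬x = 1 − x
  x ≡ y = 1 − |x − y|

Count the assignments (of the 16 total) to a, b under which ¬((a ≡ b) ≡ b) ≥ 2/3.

5

a = 0, b = 0 ↦ 1  ≥
a = 0, b = 1/3 ↦ 1/3  <
a = 0, b = 2/3 ↦ 1/3  <
a = 0, b = 1 ↦ 1  ≥
a = 1/3, b = 0 ↦ 2/3  ≥
a = 1/3, b = 1/3 ↦ 2/3  ≥
a = 1/3, b = 2/3 ↦ 0  <
a = 1/3, b = 1 ↦ 2/3  ≥
a = 2/3, b = 0 ↦ 1/3  <
a = 2/3, b = 1/3 ↦ 1/3  <
a = 2/3, b = 2/3 ↦ 1/3  <
a = 2/3, b = 1 ↦ 1/3  <
a = 1, b = 0 ↦ 0  <
a = 1, b = 1/3 ↦ 0  <
a = 1, b = 2/3 ↦ 0  <
a = 1, b = 1 ↦ 0  <
So 5 of the 16 assignments meet the threshold.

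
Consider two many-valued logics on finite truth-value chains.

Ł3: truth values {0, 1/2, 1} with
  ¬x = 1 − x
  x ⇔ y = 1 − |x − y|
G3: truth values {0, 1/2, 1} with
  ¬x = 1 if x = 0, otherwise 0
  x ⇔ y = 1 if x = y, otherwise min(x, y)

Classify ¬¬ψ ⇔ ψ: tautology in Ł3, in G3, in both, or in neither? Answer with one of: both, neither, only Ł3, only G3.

only Ł3

In Ł3: every assignment gives 1 — tautology.
In G3: at ψ = 1/2 the value is 1/2 — not a tautology.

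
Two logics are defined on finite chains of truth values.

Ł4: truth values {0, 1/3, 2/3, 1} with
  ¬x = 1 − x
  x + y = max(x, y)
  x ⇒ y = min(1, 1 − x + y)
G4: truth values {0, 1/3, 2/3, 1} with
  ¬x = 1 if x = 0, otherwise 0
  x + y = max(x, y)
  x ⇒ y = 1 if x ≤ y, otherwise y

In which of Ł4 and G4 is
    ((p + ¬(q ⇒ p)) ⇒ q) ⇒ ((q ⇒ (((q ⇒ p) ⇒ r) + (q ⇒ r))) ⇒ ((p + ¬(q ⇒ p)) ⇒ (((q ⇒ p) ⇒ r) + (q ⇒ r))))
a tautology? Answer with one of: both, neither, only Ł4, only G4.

both

In Ł4: every assignment gives 1 — tautology.
In G4: every assignment gives 1 — tautology.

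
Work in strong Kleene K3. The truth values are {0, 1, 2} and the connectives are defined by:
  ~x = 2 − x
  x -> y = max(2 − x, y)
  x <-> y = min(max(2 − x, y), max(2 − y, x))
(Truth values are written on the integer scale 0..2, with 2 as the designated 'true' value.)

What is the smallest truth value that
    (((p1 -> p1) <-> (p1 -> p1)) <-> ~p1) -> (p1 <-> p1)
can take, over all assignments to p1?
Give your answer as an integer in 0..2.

1

Take p1 = 1:
p1 -> p1 = 1 -> 1 = 1
p1 -> p1 = 1 -> 1 = 1
(p1 -> p1) <-> (p1 -> p1) = 1 <-> 1 = 1
~p1 = ~1 = 1
((p1 -> p1) <-> (p1 -> p1)) <-> ~p1 = 1 <-> 1 = 1
p1 <-> p1 = 1 <-> 1 = 1
(((p1 -> p1) <-> (p1 -> p1)) <-> ~p1) -> (p1 <-> p1) = 1 -> 1 = 1
No assignment yields a value below 1, so this is the minimum.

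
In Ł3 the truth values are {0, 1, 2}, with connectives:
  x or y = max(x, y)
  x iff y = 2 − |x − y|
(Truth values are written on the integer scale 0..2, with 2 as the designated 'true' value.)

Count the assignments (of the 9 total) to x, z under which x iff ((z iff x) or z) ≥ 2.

2

x = 0, z = 0 ↦ 0  <
x = 0, z = 1 ↦ 1  <
x = 0, z = 2 ↦ 0  <
x = 1, z = 0 ↦ 2  ≥
x = 1, z = 1 ↦ 1  <
x = 1, z = 2 ↦ 1  <
x = 2, z = 0 ↦ 0  <
x = 2, z = 1 ↦ 1  <
x = 2, z = 2 ↦ 2  ≥
So 2 of the 9 assignments meet the threshold.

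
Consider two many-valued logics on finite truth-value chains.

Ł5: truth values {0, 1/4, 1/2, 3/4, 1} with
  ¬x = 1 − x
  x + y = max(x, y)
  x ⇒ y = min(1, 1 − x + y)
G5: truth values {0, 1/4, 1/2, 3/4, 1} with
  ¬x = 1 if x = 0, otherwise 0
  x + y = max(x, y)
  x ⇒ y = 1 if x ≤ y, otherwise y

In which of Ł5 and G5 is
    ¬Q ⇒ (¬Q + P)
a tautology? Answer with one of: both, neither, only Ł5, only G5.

both

In Ł5: every assignment gives 1 — tautology.
In G5: every assignment gives 1 — tautology.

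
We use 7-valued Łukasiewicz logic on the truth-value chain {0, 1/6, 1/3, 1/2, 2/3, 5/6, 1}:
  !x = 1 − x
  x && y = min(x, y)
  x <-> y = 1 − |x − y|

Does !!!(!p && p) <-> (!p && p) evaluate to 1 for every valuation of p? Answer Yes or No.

No

Counterexample: take p = 0.
!p = !0 = 1
!p && p = 1 && 0 = 0
!(!p && p) = !0 = 1
!!(!p && p) = !1 = 0
!!!(!p && p) = !0 = 1
!p = !0 = 1
!p && p = 1 && 0 = 0
!!!(!p && p) <-> (!p && p) = 1 <-> 0 = 0
This gives 0 ≠ 1.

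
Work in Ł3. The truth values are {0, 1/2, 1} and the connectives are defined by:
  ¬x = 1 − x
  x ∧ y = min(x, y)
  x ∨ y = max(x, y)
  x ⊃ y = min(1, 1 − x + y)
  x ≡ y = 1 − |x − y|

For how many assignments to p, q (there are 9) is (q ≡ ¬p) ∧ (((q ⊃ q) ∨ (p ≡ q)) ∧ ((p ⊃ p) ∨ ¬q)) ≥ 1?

3

p = 0, q = 0 ↦ 0  <
p = 0, q = 1/2 ↦ 1/2  <
p = 0, q = 1 ↦ 1  ≥
p = 1/2, q = 0 ↦ 1/2  <
p = 1/2, q = 1/2 ↦ 1  ≥
p = 1/2, q = 1 ↦ 1/2  <
p = 1, q = 0 ↦ 1  ≥
p = 1, q = 1/2 ↦ 1/2  <
p = 1, q = 1 ↦ 0  <
So 3 of the 9 assignments meet the threshold.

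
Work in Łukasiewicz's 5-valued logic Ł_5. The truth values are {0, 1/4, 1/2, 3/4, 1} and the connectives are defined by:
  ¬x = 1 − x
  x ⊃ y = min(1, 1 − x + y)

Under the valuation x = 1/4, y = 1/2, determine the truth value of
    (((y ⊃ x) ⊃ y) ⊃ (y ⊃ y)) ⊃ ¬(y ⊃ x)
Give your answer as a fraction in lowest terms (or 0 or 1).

y ⊃ x = 1/2 ⊃ 1/4 = 3/4
(y ⊃ x) ⊃ y = 3/4 ⊃ 1/2 = 3/4
y ⊃ y = 1/2 ⊃ 1/2 = 1
((y ⊃ x) ⊃ y) ⊃ (y ⊃ y) = 3/4 ⊃ 1 = 1
y ⊃ x = 1/2 ⊃ 1/4 = 3/4
¬(y ⊃ x) = ¬3/4 = 1/4
(((y ⊃ x) ⊃ y) ⊃ (y ⊃ y)) ⊃ ¬(y ⊃ x) = 1 ⊃ 1/4 = 1/4

1/4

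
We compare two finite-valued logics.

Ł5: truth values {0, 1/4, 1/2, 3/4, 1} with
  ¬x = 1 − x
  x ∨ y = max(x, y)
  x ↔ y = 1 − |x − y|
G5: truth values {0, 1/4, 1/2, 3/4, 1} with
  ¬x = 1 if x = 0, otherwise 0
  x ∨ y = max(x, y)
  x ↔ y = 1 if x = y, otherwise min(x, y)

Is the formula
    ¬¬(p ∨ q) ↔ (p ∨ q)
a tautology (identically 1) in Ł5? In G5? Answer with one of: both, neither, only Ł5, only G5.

only Ł5

In Ł5: every assignment gives 1 — tautology.
In G5: at p = 0, q = 1/4 the value is 1/4 — not a tautology.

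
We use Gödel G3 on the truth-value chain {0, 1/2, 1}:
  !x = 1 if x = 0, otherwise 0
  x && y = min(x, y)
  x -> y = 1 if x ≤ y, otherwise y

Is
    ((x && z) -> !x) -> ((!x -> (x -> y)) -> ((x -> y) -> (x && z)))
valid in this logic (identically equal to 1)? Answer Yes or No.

No

Counterexample: take x = 0, y = 0, z = 0.
x && z = 0 && 0 = 0
!x = !0 = 1
(x && z) -> !x = 0 -> 1 = 1
!x = !0 = 1
x -> y = 0 -> 0 = 1
!x -> (x -> y) = 1 -> 1 = 1
x -> y = 0 -> 0 = 1
x && z = 0 && 0 = 0
(x -> y) -> (x && z) = 1 -> 0 = 0
(!x -> (x -> y)) -> ((x -> y) -> (x && z)) = 1 -> 0 = 0
((x && z) -> !x) -> ((!x -> (x -> y)) -> ((x -> y) -> (x && z))) = 1 -> 0 = 0
This gives 0 ≠ 1.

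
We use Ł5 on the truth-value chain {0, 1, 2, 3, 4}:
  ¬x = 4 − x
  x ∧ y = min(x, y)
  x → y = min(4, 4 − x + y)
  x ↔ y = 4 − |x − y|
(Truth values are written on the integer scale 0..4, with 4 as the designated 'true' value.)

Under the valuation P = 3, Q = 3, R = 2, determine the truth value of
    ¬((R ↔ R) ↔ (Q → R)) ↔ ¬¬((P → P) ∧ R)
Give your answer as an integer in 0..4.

R ↔ R = 2 ↔ 2 = 4
Q → R = 3 → 2 = 3
(R ↔ R) ↔ (Q → R) = 4 ↔ 3 = 3
¬((R ↔ R) ↔ (Q → R)) = ¬3 = 1
P → P = 3 → 3 = 4
(P → P) ∧ R = 4 ∧ 2 = 2
¬((P → P) ∧ R) = ¬2 = 2
¬¬((P → P) ∧ R) = ¬2 = 2
¬((R ↔ R) ↔ (Q → R)) ↔ ¬¬((P → P) ∧ R) = 1 ↔ 2 = 3

3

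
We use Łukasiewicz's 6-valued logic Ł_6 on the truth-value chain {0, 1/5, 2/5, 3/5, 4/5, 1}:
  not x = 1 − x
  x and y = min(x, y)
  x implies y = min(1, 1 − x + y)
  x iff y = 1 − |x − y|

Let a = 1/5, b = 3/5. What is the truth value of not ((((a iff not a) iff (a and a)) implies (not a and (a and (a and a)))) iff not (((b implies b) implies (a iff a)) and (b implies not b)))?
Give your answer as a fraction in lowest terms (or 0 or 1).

not a = not 1/5 = 4/5
a iff not a = 1/5 iff 4/5 = 2/5
a and a = 1/5 and 1/5 = 1/5
(a iff not a) iff (a and a) = 2/5 iff 1/5 = 4/5
not a = not 1/5 = 4/5
a and a = 1/5 and 1/5 = 1/5
a and (a and a) = 1/5 and 1/5 = 1/5
not a and (a and (a and a)) = 4/5 and 1/5 = 1/5
((a iff not a) iff (a and a)) implies (not a and (a and (a and a))) = 4/5 implies 1/5 = 2/5
b implies b = 3/5 implies 3/5 = 1
a iff a = 1/5 iff 1/5 = 1
(b implies b) implies (a iff a) = 1 implies 1 = 1
not b = not 3/5 = 2/5
b implies not b = 3/5 implies 2/5 = 4/5
((b implies b) implies (a iff a)) and (b implies not b) = 1 and 4/5 = 4/5
not (((b implies b) implies (a iff a)) and (b implies not b)) = not 4/5 = 1/5
(((a iff not a) iff (a and a)) implies (not a and (a and (a and a)))) iff not (((b implies b) implies (a iff a)) and (b implies not b)) = 2/5 iff 1/5 = 4/5
not ((((a iff not a) iff (a and a)) implies (not a and (a and (a and a)))) iff not (((b implies b) implies (a iff a)) and (b implies not b))) = not 4/5 = 1/5

1/5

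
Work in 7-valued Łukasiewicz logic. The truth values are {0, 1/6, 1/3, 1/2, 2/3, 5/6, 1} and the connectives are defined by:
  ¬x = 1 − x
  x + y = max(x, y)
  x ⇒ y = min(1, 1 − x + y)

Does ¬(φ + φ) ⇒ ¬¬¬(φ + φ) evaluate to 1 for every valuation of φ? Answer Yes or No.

φ = 0 ↦ 1
φ = 1/6 ↦ 1
φ = 1/3 ↦ 1
φ = 1/2 ↦ 1
φ = 2/3 ↦ 1
φ = 5/6 ↦ 1
φ = 1 ↦ 1
Every assignment gives a value ≥ 1.

Yes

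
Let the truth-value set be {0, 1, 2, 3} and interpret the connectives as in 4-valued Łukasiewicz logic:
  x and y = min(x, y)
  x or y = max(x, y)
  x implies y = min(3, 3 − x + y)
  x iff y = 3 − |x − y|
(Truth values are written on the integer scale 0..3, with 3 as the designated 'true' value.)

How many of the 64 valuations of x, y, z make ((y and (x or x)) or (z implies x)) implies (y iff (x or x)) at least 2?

value 3: 29 assignments (counts)
value 2: 19 assignments (counts)
value 1: 11 assignments
value 0: 5 assignments
So 48 of the 64 assignments meet the threshold.

48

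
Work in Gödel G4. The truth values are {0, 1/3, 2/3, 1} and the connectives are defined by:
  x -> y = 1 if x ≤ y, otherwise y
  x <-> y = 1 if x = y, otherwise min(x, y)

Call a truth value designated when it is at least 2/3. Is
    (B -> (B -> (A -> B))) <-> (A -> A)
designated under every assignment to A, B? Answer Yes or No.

Yes

A = 0, B = 0 ↦ 1
A = 0, B = 1/3 ↦ 1
A = 0, B = 2/3 ↦ 1
A = 0, B = 1 ↦ 1
A = 1/3, B = 0 ↦ 1
A = 1/3, B = 1/3 ↦ 1
A = 1/3, B = 2/3 ↦ 1
A = 1/3, B = 1 ↦ 1
A = 2/3, B = 0 ↦ 1
A = 2/3, B = 1/3 ↦ 1
A = 2/3, B = 2/3 ↦ 1
A = 2/3, B = 1 ↦ 1
A = 1, B = 0 ↦ 1
A = 1, B = 1/3 ↦ 1
A = 1, B = 2/3 ↦ 1
A = 1, B = 1 ↦ 1
Every assignment gives a value ≥ 2/3.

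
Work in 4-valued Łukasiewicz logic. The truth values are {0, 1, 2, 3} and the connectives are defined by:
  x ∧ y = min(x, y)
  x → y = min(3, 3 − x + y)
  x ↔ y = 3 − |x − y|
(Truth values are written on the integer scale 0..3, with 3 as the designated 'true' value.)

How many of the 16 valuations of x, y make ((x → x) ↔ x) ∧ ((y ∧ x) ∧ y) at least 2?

4

x = 0, y = 0 ↦ 0  <
x = 0, y = 1 ↦ 0  <
x = 0, y = 2 ↦ 0  <
x = 0, y = 3 ↦ 0  <
x = 1, y = 0 ↦ 0  <
x = 1, y = 1 ↦ 1  <
x = 1, y = 2 ↦ 1  <
x = 1, y = 3 ↦ 1  <
x = 2, y = 0 ↦ 0  <
x = 2, y = 1 ↦ 1  <
x = 2, y = 2 ↦ 2  ≥
x = 2, y = 3 ↦ 2  ≥
x = 3, y = 0 ↦ 0  <
x = 3, y = 1 ↦ 1  <
x = 3, y = 2 ↦ 2  ≥
x = 3, y = 3 ↦ 3  ≥
So 4 of the 16 assignments meet the threshold.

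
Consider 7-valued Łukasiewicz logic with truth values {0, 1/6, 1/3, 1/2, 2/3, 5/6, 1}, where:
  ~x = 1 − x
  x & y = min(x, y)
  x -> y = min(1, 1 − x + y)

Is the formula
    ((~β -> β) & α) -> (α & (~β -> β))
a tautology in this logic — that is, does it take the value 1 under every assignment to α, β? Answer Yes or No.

Yes

At α = 1/3, β = 2/3, for instance:
~β = ~2/3 = 1/3
~β -> β = 1/3 -> 2/3 = 1
(~β -> β) & α = 1 & 1/3 = 1/3
α & (~β -> β) = 1/3 & 1 = 1/3
((~β -> β) & α) -> (α & (~β -> β)) = 1/3 -> 1/3 = 1
and checking the remaining 48 assignments likewise gives ≥ 1 in every case.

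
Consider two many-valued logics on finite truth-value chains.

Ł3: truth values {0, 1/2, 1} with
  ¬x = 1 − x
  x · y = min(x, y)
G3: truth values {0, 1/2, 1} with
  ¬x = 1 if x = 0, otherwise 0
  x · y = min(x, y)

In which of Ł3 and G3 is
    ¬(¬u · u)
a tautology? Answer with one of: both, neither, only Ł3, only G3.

only G3

In Ł3: at u = 1/2 the value is 1/2 — not a tautology.
In G3: every assignment gives 1 — tautology.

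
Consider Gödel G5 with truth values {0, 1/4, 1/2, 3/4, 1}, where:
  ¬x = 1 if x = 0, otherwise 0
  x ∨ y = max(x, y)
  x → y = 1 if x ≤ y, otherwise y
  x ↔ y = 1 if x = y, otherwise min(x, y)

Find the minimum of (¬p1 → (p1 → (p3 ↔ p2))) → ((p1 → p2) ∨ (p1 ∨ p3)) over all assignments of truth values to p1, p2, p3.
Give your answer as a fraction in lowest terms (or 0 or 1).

Take p1 = 1/4, p2 = 0, p3 = 0:
¬p1 = ¬1/4 = 0
p3 ↔ p2 = 0 ↔ 0 = 1
p1 → (p3 ↔ p2) = 1/4 → 1 = 1
¬p1 → (p1 → (p3 ↔ p2)) = 0 → 1 = 1
p1 → p2 = 1/4 → 0 = 0
p1 ∨ p3 = 1/4 ∨ 0 = 1/4
(p1 → p2) ∨ (p1 ∨ p3) = 0 ∨ 1/4 = 1/4
(¬p1 → (p1 → (p3 ↔ p2))) → ((p1 → p2) ∨ (p1 ∨ p3)) = 1 → 1/4 = 1/4
No assignment yields a value below 1/4, so this is the minimum.

1/4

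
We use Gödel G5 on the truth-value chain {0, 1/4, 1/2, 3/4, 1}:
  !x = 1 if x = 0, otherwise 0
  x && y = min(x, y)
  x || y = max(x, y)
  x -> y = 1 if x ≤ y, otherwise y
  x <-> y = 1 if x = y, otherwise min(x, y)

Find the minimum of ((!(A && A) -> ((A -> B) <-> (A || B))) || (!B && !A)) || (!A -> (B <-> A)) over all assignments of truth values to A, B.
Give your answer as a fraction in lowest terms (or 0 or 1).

Take A = 0, B = 1/4:
A && A = 0 && 0 = 0
!(A && A) = !0 = 1
A -> B = 0 -> 1/4 = 1
A || B = 0 || 1/4 = 1/4
(A -> B) <-> (A || B) = 1 <-> 1/4 = 1/4
!(A && A) -> ((A -> B) <-> (A || B)) = 1 -> 1/4 = 1/4
!B = !1/4 = 0
!A = !0 = 1
!B && !A = 0 && 1 = 0
(!(A && A) -> ((A -> B) <-> (A || B))) || (!B && !A) = 1/4 || 0 = 1/4
!A = !0 = 1
B <-> A = 1/4 <-> 0 = 0
!A -> (B <-> A) = 1 -> 0 = 0
((!(A && A) -> ((A -> B) <-> (A || B))) || (!B && !A)) || (!A -> (B <-> A)) = 1/4 || 0 = 1/4
No assignment yields a value below 1/4, so this is the minimum.

1/4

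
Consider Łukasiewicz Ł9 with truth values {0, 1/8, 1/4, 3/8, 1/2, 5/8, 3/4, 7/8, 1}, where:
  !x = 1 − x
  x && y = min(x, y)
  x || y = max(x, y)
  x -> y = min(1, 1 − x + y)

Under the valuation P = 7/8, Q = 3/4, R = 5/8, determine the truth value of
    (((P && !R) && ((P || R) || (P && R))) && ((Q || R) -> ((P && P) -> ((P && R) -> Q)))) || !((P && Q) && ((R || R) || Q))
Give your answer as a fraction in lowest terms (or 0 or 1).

3/8

!R = !5/8 = 3/8
P && !R = 7/8 && 3/8 = 3/8
P || R = 7/8 || 5/8 = 7/8
P && R = 7/8 && 5/8 = 5/8
(P || R) || (P && R) = 7/8 || 5/8 = 7/8
(P && !R) && ((P || R) || (P && R)) = 3/8 && 7/8 = 3/8
Q || R = 3/4 || 5/8 = 3/4
P && P = 7/8 && 7/8 = 7/8
P && R = 7/8 && 5/8 = 5/8
(P && R) -> Q = 5/8 -> 3/4 = 1
(P && P) -> ((P && R) -> Q) = 7/8 -> 1 = 1
(Q || R) -> ((P && P) -> ((P && R) -> Q)) = 3/4 -> 1 = 1
((P && !R) && ((P || R) || (P && R))) && ((Q || R) -> ((P && P) -> ((P && R) -> Q))) = 3/8 && 1 = 3/8
P && Q = 7/8 && 3/4 = 3/4
R || R = 5/8 || 5/8 = 5/8
(R || R) || Q = 5/8 || 3/4 = 3/4
(P && Q) && ((R || R) || Q) = 3/4 && 3/4 = 3/4
!((P && Q) && ((R || R) || Q)) = !3/4 = 1/4
(((P && !R) && ((P || R) || (P && R))) && ((Q || R) -> ((P && P) -> ((P && R) -> Q)))) || !((P && Q) && ((R || R) || Q)) = 3/8 || 1/4 = 3/8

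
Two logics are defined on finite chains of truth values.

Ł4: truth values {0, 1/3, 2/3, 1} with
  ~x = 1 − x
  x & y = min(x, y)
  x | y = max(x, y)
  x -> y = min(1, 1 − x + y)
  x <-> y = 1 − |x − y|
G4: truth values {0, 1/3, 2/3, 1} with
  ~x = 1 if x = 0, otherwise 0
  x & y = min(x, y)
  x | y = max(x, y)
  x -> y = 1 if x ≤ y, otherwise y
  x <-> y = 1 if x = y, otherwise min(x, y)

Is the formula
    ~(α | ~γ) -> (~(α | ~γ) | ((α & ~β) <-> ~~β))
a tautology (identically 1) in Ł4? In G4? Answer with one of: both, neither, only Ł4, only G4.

both

In Ł4: every assignment gives 1 — tautology.
In G4: every assignment gives 1 — tautology.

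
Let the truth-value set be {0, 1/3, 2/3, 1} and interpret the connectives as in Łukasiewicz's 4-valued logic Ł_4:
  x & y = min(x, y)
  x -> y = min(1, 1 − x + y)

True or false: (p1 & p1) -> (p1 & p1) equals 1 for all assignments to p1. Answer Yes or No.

Yes

p1 = 0 ↦ 1
p1 = 1/3 ↦ 1
p1 = 2/3 ↦ 1
p1 = 1 ↦ 1
Every assignment gives a value ≥ 1.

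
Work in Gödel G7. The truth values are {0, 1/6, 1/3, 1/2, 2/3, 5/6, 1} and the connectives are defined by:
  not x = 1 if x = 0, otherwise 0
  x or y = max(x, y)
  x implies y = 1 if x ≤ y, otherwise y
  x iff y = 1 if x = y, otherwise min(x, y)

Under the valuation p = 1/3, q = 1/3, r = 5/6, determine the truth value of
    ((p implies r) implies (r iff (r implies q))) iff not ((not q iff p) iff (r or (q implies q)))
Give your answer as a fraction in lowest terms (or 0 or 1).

1/3

p implies r = 1/3 implies 5/6 = 1
r implies q = 5/6 implies 1/3 = 1/3
r iff (r implies q) = 5/6 iff 1/3 = 1/3
(p implies r) implies (r iff (r implies q)) = 1 implies 1/3 = 1/3
not q = not 1/3 = 0
not q iff p = 0 iff 1/3 = 0
q implies q = 1/3 implies 1/3 = 1
r or (q implies q) = 5/6 or 1 = 1
(not q iff p) iff (r or (q implies q)) = 0 iff 1 = 0
not ((not q iff p) iff (r or (q implies q))) = not 0 = 1
((p implies r) implies (r iff (r implies q))) iff not ((not q iff p) iff (r or (q implies q))) = 1/3 iff 1 = 1/3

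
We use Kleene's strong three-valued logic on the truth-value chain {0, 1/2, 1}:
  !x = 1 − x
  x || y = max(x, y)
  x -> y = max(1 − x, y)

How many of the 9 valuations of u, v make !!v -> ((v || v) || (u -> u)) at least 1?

8

u = 0, v = 0 ↦ 1  ≥
u = 0, v = 1/2 ↦ 1  ≥
u = 0, v = 1 ↦ 1  ≥
u = 1/2, v = 0 ↦ 1  ≥
u = 1/2, v = 1/2 ↦ 1/2  <
u = 1/2, v = 1 ↦ 1  ≥
u = 1, v = 0 ↦ 1  ≥
u = 1, v = 1/2 ↦ 1  ≥
u = 1, v = 1 ↦ 1  ≥
So 8 of the 9 assignments meet the threshold.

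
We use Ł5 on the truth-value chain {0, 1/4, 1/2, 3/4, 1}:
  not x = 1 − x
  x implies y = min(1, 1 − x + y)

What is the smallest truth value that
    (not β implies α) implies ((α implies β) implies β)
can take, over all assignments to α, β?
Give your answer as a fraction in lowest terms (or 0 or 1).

Take α = 1/2, β = 1/2:
not β = not 1/2 = 1/2
not β implies α = 1/2 implies 1/2 = 1
α implies β = 1/2 implies 1/2 = 1
(α implies β) implies β = 1 implies 1/2 = 1/2
(not β implies α) implies ((α implies β) implies β) = 1 implies 1/2 = 1/2
No assignment yields a value below 1/2, so this is the minimum.

1/2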